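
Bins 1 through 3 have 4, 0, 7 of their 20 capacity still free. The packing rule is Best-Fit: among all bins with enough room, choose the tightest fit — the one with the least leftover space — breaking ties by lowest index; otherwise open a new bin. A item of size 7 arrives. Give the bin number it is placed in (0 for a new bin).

3

Bins with room: bin 3 (7).
Tightest fit is bin 3 with 7 free.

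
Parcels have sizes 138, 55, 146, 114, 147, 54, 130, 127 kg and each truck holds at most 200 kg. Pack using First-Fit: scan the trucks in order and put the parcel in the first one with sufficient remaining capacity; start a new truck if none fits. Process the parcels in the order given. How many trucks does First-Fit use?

6 trucks

138 kg → truck 1 (remaining 62 kg)
55 kg → truck 1 (remaining 7 kg)
146 kg → truck 2 (remaining 54 kg)
114 kg → truck 3 (remaining 86 kg)
147 kg → truck 4 (remaining 53 kg)
54 kg → truck 2 (remaining 0 kg)
130 kg → truck 5 (remaining 70 kg)
127 kg → truck 6 (remaining 73 kg)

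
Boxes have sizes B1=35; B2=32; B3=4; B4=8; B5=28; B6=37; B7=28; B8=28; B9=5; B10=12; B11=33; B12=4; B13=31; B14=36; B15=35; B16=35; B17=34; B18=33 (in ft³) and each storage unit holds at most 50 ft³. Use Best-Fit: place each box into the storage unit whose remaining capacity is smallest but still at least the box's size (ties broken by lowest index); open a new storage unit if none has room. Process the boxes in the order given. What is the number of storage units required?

storage unit 1: place B1 (35 ft³), 15 ft³ left
storage unit 2: place B2 (32 ft³), 18 ft³ left
storage unit 1: place B3 (4 ft³), 11 ft³ left
storage unit 1: place B4 (8 ft³), 3 ft³ left
storage unit 3: place B5 (28 ft³), 22 ft³ left
storage unit 4: place B6 (37 ft³), 13 ft³ left
storage unit 5: place B7 (28 ft³), 22 ft³ left
storage unit 6: place B8 (28 ft³), 22 ft³ left
storage unit 4: place B9 (5 ft³), 8 ft³ left
storage unit 2: place B10 (12 ft³), 6 ft³ left
storage unit 7: place B11 (33 ft³), 17 ft³ left
storage unit 2: place B12 (4 ft³), 2 ft³ left
storage unit 8: place B13 (31 ft³), 19 ft³ left
storage unit 9: place B14 (36 ft³), 14 ft³ left
storage unit 10: place B15 (35 ft³), 15 ft³ left
storage unit 11: place B16 (35 ft³), 15 ft³ left
storage unit 12: place B17 (34 ft³), 16 ft³ left
storage unit 13: place B18 (33 ft³), 17 ft³ left

13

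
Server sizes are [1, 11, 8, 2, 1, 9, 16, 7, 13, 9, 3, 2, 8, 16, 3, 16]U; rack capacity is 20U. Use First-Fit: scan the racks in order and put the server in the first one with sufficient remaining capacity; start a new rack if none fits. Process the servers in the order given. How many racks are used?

7

1U → rack 1 (remaining 19U)
11U → rack 1 (remaining 8U)
8U → rack 1 (remaining 0U)
2U → rack 2 (remaining 18U)
1U → rack 2 (remaining 17U)
9U → rack 2 (remaining 8U)
16U → rack 3 (remaining 4U)
7U → rack 2 (remaining 1U)
13U → rack 4 (remaining 7U)
9U → rack 5 (remaining 11U)
3U → rack 3 (remaining 1U)
2U → rack 4 (remaining 5U)
8U → rack 5 (remaining 3U)
16U → rack 6 (remaining 4U)
3U → rack 4 (remaining 2U)
16U → rack 7 (remaining 4U)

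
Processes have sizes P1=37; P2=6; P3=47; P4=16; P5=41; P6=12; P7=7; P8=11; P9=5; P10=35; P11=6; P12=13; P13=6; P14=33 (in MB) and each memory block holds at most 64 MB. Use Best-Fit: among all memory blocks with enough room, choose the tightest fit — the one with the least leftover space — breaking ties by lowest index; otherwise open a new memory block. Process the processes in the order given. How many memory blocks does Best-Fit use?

memory block 1: place P1 (37 MB), 27 MB left
memory block 1: place P2 (6 MB), 21 MB left
memory block 2: place P3 (47 MB), 17 MB left
memory block 2: place P4 (16 MB), 1 MB left
memory block 3: place P5 (41 MB), 23 MB left
memory block 1: place P6 (12 MB), 9 MB left
memory block 1: place P7 (7 MB), 2 MB left
memory block 3: place P8 (11 MB), 12 MB left
memory block 3: place P9 (5 MB), 7 MB left
memory block 4: place P10 (35 MB), 29 MB left
memory block 3: place P11 (6 MB), 1 MB left
memory block 4: place P12 (13 MB), 16 MB left
memory block 4: place P13 (6 MB), 10 MB left
memory block 5: place P14 (33 MB), 31 MB left

5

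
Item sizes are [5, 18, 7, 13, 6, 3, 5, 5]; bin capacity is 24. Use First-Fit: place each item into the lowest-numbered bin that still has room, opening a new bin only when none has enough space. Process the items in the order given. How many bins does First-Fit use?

3 bins

bin 1: place 5, 19 left
bin 1: place 18, 1 left
bin 2: place 7, 17 left
bin 2: place 13, 4 left
bin 3: place 6, 18 left
bin 2: place 3, 1 left
bin 3: place 5, 13 left
bin 3: place 5, 8 left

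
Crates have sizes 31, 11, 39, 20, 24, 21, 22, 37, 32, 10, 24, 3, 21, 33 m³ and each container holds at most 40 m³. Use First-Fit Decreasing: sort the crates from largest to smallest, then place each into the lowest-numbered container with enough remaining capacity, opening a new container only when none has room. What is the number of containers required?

Sorted descending: 39, 37, 33, 32, 31, 24, 24, 22, 21, 21, 20, 11, 10, 3.
39 m³ → container 1 (remaining 1 m³)
37 m³ → container 2 (remaining 3 m³)
33 m³ → container 3 (remaining 7 m³)
32 m³ → container 4 (remaining 8 m³)
31 m³ → container 5 (remaining 9 m³)
24 m³ → container 6 (remaining 16 m³)
24 m³ → container 7 (remaining 16 m³)
22 m³ → container 8 (remaining 18 m³)
21 m³ → container 9 (remaining 19 m³)
21 m³ → container 10 (remaining 19 m³)
20 m³ → container 11 (remaining 20 m³)
11 m³ → container 6 (remaining 5 m³)
10 m³ → container 7 (remaining 6 m³)
3 m³ → container 2 (remaining 0 m³)
Final containers: [39] [37,3] [33] [32] [31] [24,11] [24,10] [22] [21] [21] [20].

11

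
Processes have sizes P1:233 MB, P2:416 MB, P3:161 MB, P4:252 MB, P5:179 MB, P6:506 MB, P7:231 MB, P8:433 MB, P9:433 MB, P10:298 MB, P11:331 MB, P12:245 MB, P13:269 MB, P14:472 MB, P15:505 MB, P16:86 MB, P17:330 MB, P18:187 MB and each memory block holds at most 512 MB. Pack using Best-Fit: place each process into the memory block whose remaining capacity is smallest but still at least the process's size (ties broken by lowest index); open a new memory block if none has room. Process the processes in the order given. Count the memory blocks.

memory block 1: place P1 (233 MB), 279 MB left
memory block 2: place P2 (416 MB), 96 MB left
memory block 1: place P3 (161 MB), 118 MB left
memory block 3: place P4 (252 MB), 260 MB left
memory block 3: place P5 (179 MB), 81 MB left
memory block 4: place P6 (506 MB), 6 MB left
memory block 5: place P7 (231 MB), 281 MB left
memory block 6: place P8 (433 MB), 79 MB left
memory block 7: place P9 (433 MB), 79 MB left
memory block 8: place P10 (298 MB), 214 MB left
memory block 9: place P11 (331 MB), 181 MB left
memory block 5: place P12 (245 MB), 36 MB left
memory block 10: place P13 (269 MB), 243 MB left
memory block 11: place P14 (472 MB), 40 MB left
memory block 12: place P15 (505 MB), 7 MB left
memory block 2: place P16 (86 MB), 10 MB left
memory block 13: place P17 (330 MB), 182 MB left
memory block 8: place P18 (187 MB), 27 MB left

13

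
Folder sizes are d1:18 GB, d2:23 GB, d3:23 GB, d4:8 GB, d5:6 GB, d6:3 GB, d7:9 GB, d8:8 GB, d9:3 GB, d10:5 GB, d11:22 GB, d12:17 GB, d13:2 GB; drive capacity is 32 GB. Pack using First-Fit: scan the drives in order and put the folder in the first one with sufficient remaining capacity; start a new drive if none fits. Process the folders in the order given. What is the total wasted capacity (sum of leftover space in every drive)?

drive 1: place d1 (18 GB), 14 GB left
drive 2: place d2 (23 GB), 9 GB left
drive 3: place d3 (23 GB), 9 GB left
drive 1: place d4 (8 GB), 6 GB left
drive 1: place d5 (6 GB), 0 GB left
drive 2: place d6 (3 GB), 6 GB left
drive 3: place d7 (9 GB), 0 GB left
drive 4: place d8 (8 GB), 24 GB left
drive 2: place d9 (3 GB), 3 GB left
drive 4: place d10 (5 GB), 19 GB left
drive 5: place d11 (22 GB), 10 GB left
drive 4: place d12 (17 GB), 2 GB left
drive 2: place d13 (2 GB), 1 GB left
5 drives × 32 GB = 160 GB; used 147 GB; unused 13 GB.

13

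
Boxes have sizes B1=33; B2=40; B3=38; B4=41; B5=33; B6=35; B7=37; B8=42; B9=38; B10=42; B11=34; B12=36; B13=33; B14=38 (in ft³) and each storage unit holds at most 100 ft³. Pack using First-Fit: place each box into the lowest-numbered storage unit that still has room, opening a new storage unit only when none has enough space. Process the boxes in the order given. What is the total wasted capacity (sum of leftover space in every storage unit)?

Put B1 (33 ft³) in storage unit 1; 67 ft³ remain.
Put B2 (40 ft³) in storage unit 1; 27 ft³ remain.
Put B3 (38 ft³) in storage unit 2; 62 ft³ remain.
Put B4 (41 ft³) in storage unit 2; 21 ft³ remain.
Put B5 (33 ft³) in storage unit 3; 67 ft³ remain.
Put B6 (35 ft³) in storage unit 3; 32 ft³ remain.
Put B7 (37 ft³) in storage unit 4; 63 ft³ remain.
Put B8 (42 ft³) in storage unit 4; 21 ft³ remain.
Put B9 (38 ft³) in storage unit 5; 62 ft³ remain.
Put B10 (42 ft³) in storage unit 5; 20 ft³ remain.
Put B11 (34 ft³) in storage unit 6; 66 ft³ remain.
Put B12 (36 ft³) in storage unit 6; 30 ft³ remain.
Put B13 (33 ft³) in storage unit 7; 67 ft³ remain.
Put B14 (38 ft³) in storage unit 7; 29 ft³ remain.
7 storage units × 100 ft³ = 700 ft³; used 520 ft³; unused 180 ft³.

180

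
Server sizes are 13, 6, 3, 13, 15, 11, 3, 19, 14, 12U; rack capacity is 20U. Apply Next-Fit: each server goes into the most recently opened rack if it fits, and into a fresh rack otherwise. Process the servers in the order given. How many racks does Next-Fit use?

7 racks

rack 1: place 13U, 7U left
rack 1: place 6U, 1U left
rack 2: place 3U, 17U left
rack 2: place 13U, 4U left
rack 3: place 15U, 5U left
rack 4: place 11U, 9U left
rack 4: place 3U, 6U left
rack 5: place 19U, 1U left
rack 6: place 14U, 6U left
rack 7: place 12U, 8U left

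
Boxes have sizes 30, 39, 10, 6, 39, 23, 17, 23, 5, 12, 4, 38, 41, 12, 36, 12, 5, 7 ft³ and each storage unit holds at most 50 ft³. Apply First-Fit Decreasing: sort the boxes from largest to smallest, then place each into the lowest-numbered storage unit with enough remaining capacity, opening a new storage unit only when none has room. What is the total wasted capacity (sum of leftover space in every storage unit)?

41

Sorted descending: 41, 39, 39, 38, 36, 30, 23, 23, 17, 12, 12, 12, 10, 7, 6, 5, 5, 4.
storage unit 1: place 41 ft³, 9 ft³ left
storage unit 2: place 39 ft³, 11 ft³ left
storage unit 3: place 39 ft³, 11 ft³ left
storage unit 4: place 38 ft³, 12 ft³ left
storage unit 5: place 36 ft³, 14 ft³ left
storage unit 6: place 30 ft³, 20 ft³ left
storage unit 7: place 23 ft³, 27 ft³ left
storage unit 7: place 23 ft³, 4 ft³ left
storage unit 6: place 17 ft³, 3 ft³ left
storage unit 4: place 12 ft³, 0 ft³ left
storage unit 5: place 12 ft³, 2 ft³ left
storage unit 8: place 12 ft³, 38 ft³ left
storage unit 2: place 10 ft³, 1 ft³ left
storage unit 1: place 7 ft³, 2 ft³ left
storage unit 3: place 6 ft³, 5 ft³ left
storage unit 3: place 5 ft³, 0 ft³ left
storage unit 8: place 5 ft³, 33 ft³ left
storage unit 7: place 4 ft³, 0 ft³ left
8 storage units × 50 ft³ = 400 ft³; used 359 ft³; unused 41 ft³.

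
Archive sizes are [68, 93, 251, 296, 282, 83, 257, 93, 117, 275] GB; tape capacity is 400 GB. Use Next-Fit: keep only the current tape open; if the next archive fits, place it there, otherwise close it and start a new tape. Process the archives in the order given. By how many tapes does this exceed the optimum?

Next-Fit: [68,93] [251] [296] [282,83] [257,93] [117,275] → 6 tapes.
Total size 1815 GB; any packing needs at least ⌈1815/400⌉ = 5 tapes.
An optimal packing achieves that bound: [296,93] [282,117] [275,93] [257,83] [251,68] → 5 tapes.
Excess: 6 − 5 = 1.

1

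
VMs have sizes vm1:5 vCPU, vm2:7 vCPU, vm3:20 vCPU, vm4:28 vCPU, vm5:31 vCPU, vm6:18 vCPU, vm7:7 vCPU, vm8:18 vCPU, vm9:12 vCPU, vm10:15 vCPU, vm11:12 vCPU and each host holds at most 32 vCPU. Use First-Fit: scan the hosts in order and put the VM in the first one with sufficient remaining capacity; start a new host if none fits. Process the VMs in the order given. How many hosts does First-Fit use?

Put vm1 (5 vCPU) in host 1; 27 vCPU remain.
Put vm2 (7 vCPU) in host 1; 20 vCPU remain.
Put vm3 (20 vCPU) in host 1; 0 vCPU remain.
Put vm4 (28 vCPU) in host 2; 4 vCPU remain.
Put vm5 (31 vCPU) in host 3; 1 vCPU remain.
Put vm6 (18 vCPU) in host 4; 14 vCPU remain.
Put vm7 (7 vCPU) in host 4; 7 vCPU remain.
Put vm8 (18 vCPU) in host 5; 14 vCPU remain.
Put vm9 (12 vCPU) in host 5; 2 vCPU remain.
Put vm10 (15 vCPU) in host 6; 17 vCPU remain.
Put vm11 (12 vCPU) in host 6; 5 vCPU remain.
Final hosts: [5,7,20] [28] [31] [18,7] [18,12] [15,12].

6 hosts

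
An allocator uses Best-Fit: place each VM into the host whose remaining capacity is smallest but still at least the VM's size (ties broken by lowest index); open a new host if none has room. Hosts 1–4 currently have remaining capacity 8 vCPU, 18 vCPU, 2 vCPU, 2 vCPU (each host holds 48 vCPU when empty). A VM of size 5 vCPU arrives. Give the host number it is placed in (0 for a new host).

Hosts with room: host 1 (8 vCPU), host 2 (18 vCPU).
Tightest fit is host 1 with 8 vCPU free.

1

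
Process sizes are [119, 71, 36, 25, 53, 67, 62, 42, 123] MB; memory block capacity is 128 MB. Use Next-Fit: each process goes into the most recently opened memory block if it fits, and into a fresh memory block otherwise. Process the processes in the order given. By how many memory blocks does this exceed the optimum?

Next-Fit: [119] [71,36] [25,53] [67] [62,42] [123] → 6 memory blocks.
Total size 598 MB; any packing needs at least ⌈598/128⌉ = 5 memory blocks.
An optimal packing achieves that bound: [123] [119] [71,53] [67,42] [62,36,25] → 5 memory blocks.
Excess: 6 − 5 = 1.

1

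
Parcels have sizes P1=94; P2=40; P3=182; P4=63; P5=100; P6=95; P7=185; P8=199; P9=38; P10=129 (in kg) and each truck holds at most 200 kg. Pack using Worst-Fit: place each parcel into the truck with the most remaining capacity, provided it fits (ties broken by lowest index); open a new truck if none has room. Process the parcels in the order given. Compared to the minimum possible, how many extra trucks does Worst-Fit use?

Worst-Fit: [94,40,63] [182] [100,95] [185] [199] [38,129] → 6 trucks.
Total size 1125 kg; any packing needs at least ⌈1125/200⌉ = 6 trucks.
So 6 is already optimal.

0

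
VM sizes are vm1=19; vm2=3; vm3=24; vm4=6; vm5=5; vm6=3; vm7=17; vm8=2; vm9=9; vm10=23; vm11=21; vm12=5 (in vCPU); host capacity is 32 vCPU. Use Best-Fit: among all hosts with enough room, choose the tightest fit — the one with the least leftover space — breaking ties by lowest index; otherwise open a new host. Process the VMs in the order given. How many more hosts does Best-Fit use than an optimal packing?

Best-Fit: [19,3,5,3,2] [24,6] [17,9,5] [23] [21] → 5 hosts.
Total size 137 vCPU; any packing needs at least ⌈137/32⌉ = 5 hosts.
So 5 is already optimal.

0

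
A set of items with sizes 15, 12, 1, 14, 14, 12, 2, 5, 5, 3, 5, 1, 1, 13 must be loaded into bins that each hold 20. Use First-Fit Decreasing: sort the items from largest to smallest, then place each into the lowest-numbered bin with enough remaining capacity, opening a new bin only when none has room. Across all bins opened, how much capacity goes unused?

Sorted descending: 15, 14, 14, 13, 12, 12, 5, 5, 5, 3, 2, 1, 1, 1.
bin 1: place 15, 5 left
bin 2: place 14, 6 left
bin 3: place 14, 6 left
bin 4: place 13, 7 left
bin 5: place 12, 8 left
bin 6: place 12, 8 left
bin 1: place 5, 0 left
bin 2: place 5, 1 left
bin 3: place 5, 1 left
bin 4: place 3, 4 left
bin 4: place 2, 2 left
bin 2: place 1, 0 left
bin 3: place 1, 0 left
bin 4: place 1, 1 left
6 bins × 20 = 120; used 103; unused 17.

17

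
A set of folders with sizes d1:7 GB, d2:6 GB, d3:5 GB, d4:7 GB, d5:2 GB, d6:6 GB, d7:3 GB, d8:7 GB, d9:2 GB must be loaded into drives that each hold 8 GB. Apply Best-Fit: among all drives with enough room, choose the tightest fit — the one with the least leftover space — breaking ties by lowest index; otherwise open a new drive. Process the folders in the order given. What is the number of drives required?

6

drive 1: place d1 (7 GB), 1 GB left
drive 2: place d2 (6 GB), 2 GB left
drive 3: place d3 (5 GB), 3 GB left
drive 4: place d4 (7 GB), 1 GB left
drive 2: place d5 (2 GB), 0 GB left
drive 5: place d6 (6 GB), 2 GB left
drive 3: place d7 (3 GB), 0 GB left
drive 6: place d8 (7 GB), 1 GB left
drive 5: place d9 (2 GB), 0 GB left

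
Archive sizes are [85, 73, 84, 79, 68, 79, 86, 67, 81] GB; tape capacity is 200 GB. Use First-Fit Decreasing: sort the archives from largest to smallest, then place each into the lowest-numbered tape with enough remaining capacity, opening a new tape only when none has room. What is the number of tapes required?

Sorted descending: 86, 85, 84, 81, 79, 79, 73, 68, 67.
tape 1: place 86 GB, 114 GB left
tape 1: place 85 GB, 29 GB left
tape 2: place 84 GB, 116 GB left
tape 2: place 81 GB, 35 GB left
tape 3: place 79 GB, 121 GB left
tape 3: place 79 GB, 42 GB left
tape 4: place 73 GB, 127 GB left
tape 4: place 68 GB, 59 GB left
tape 5: place 67 GB, 133 GB left

5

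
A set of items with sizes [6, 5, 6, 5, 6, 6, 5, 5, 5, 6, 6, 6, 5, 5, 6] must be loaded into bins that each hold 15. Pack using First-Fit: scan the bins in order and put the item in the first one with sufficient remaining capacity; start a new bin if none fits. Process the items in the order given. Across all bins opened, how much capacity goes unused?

6 → bin 1 (remaining 9)
5 → bin 1 (remaining 4)
6 → bin 2 (remaining 9)
5 → bin 2 (remaining 4)
6 → bin 3 (remaining 9)
6 → bin 3 (remaining 3)
5 → bin 4 (remaining 10)
5 → bin 4 (remaining 5)
5 → bin 4 (remaining 0)
6 → bin 5 (remaining 9)
6 → bin 5 (remaining 3)
6 → bin 6 (remaining 9)
5 → bin 6 (remaining 4)
5 → bin 7 (remaining 10)
6 → bin 7 (remaining 4)
7 bins × 15 = 105; used 83; unused 22.

22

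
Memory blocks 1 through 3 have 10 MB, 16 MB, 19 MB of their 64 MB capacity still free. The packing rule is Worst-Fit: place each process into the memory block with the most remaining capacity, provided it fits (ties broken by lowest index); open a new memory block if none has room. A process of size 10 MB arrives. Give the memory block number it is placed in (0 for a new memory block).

3

Memory blocks with room: memory block 1 (10 MB), memory block 2 (16 MB), memory block 3 (19 MB).
Most room is memory block 3 with 19 MB free.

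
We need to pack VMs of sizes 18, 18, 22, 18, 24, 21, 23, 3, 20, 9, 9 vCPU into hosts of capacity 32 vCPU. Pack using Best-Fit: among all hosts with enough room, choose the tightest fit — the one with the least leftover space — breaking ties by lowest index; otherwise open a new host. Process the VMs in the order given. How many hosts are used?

Put 18 vCPU in host 1; 14 vCPU remain.
Put 18 vCPU in host 2; 14 vCPU remain.
Put 22 vCPU in host 3; 10 vCPU remain.
Put 18 vCPU in host 4; 14 vCPU remain.
Put 24 vCPU in host 5; 8 vCPU remain.
Put 21 vCPU in host 6; 11 vCPU remain.
Put 23 vCPU in host 7; 9 vCPU remain.
Put 3 vCPU in host 5; 5 vCPU remain.
Put 20 vCPU in host 8; 12 vCPU remain.
Put 9 vCPU in host 7; 0 vCPU remain.
Put 9 vCPU in host 3; 1 vCPU remain.

8 hosts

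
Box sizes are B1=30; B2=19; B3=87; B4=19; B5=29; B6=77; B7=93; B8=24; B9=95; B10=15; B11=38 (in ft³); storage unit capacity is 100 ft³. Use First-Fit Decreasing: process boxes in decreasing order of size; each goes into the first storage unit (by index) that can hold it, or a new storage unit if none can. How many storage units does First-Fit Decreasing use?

6

Sorted descending: 95, 93, 87, 77, 38, 30, 29, 24, 19, 19, 15.
storage unit 1: place 95 ft³, 5 ft³ left
storage unit 2: place 93 ft³, 7 ft³ left
storage unit 3: place 87 ft³, 13 ft³ left
storage unit 4: place 77 ft³, 23 ft³ left
storage unit 5: place 38 ft³, 62 ft³ left
storage unit 5: place 30 ft³, 32 ft³ left
storage unit 5: place 29 ft³, 3 ft³ left
storage unit 6: place 24 ft³, 76 ft³ left
storage unit 4: place 19 ft³, 4 ft³ left
storage unit 6: place 19 ft³, 57 ft³ left
storage unit 6: place 15 ft³, 42 ft³ left
Final storage units: [95] [93] [87] [77,19] [38,30,29] [24,19,15].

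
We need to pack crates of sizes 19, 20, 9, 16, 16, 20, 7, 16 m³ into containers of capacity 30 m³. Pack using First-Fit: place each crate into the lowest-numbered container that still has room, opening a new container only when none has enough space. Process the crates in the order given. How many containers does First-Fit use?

6

Put 19 m³ in container 1; 11 m³ remain.
Put 20 m³ in container 2; 10 m³ remain.
Put 9 m³ in container 1; 2 m³ remain.
Put 16 m³ in container 3; 14 m³ remain.
Put 16 m³ in container 4; 14 m³ remain.
Put 20 m³ in container 5; 10 m³ remain.
Put 7 m³ in container 2; 3 m³ remain.
Put 16 m³ in container 6; 14 m³ remain.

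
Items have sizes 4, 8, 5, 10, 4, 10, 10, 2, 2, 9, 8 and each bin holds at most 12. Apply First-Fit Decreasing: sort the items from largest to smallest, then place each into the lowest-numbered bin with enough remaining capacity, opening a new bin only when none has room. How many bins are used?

7

Sorted descending: 10, 10, 10, 9, 8, 8, 5, 4, 4, 2, 2.
bin 1: place 10, 2 left
bin 2: place 10, 2 left
bin 3: place 10, 2 left
bin 4: place 9, 3 left
bin 5: place 8, 4 left
bin 6: place 8, 4 left
bin 7: place 5, 7 left
bin 5: place 4, 0 left
bin 6: place 4, 0 left
bin 1: place 2, 0 left
bin 2: place 2, 0 left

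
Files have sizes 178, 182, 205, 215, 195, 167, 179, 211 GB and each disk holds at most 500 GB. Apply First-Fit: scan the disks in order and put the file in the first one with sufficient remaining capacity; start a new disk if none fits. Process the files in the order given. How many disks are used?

4 disks

178 GB → disk 1 (remaining 322 GB)
182 GB → disk 1 (remaining 140 GB)
205 GB → disk 2 (remaining 295 GB)
215 GB → disk 2 (remaining 80 GB)
195 GB → disk 3 (remaining 305 GB)
167 GB → disk 3 (remaining 138 GB)
179 GB → disk 4 (remaining 321 GB)
211 GB → disk 4 (remaining 110 GB)
Final disks: [178,182] [205,215] [195,167] [179,211].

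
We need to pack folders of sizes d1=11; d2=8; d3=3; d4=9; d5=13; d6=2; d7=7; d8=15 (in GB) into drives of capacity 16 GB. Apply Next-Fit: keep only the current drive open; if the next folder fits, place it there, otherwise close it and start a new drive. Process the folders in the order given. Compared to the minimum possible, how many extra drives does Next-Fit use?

Next-Fit: [11] [8,3] [9] [13,2] [7] [15] → 6 drives.
Total size 68 GB; any packing needs at least ⌈68/16⌉ = 5 drives.
An optimal packing achieves that bound: [15] [13,3] [11,2] [9,7] [8] → 5 drives.
Excess: 6 − 5 = 1.

1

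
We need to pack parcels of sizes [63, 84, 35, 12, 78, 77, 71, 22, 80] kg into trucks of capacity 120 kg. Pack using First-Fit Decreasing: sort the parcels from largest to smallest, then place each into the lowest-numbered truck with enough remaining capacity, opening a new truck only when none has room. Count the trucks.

Sorted descending: 84, 80, 78, 77, 71, 63, 35, 22, 12.
Put 84 kg in truck 1; 36 kg remain.
Put 80 kg in truck 2; 40 kg remain.
Put 78 kg in truck 3; 42 kg remain.
Put 77 kg in truck 4; 43 kg remain.
Put 71 kg in truck 5; 49 kg remain.
Put 63 kg in truck 6; 57 kg remain.
Put 35 kg in truck 1; 1 kg remain.
Put 22 kg in truck 2; 18 kg remain.
Put 12 kg in truck 2; 6 kg remain.

6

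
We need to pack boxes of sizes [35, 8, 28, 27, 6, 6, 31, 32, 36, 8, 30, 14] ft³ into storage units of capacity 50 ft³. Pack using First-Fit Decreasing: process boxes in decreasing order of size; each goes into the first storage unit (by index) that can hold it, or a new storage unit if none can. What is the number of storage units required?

7

Sorted descending: 36, 35, 32, 31, 30, 28, 27, 14, 8, 8, 6, 6.
Put 36 ft³ in storage unit 1; 14 ft³ remain.
Put 35 ft³ in storage unit 2; 15 ft³ remain.
Put 32 ft³ in storage unit 3; 18 ft³ remain.
Put 31 ft³ in storage unit 4; 19 ft³ remain.
Put 30 ft³ in storage unit 5; 20 ft³ remain.
Put 28 ft³ in storage unit 6; 22 ft³ remain.
Put 27 ft³ in storage unit 7; 23 ft³ remain.
Put 14 ft³ in storage unit 1; 0 ft³ remain.
Put 8 ft³ in storage unit 2; 7 ft³ remain.
Put 8 ft³ in storage unit 3; 10 ft³ remain.
Put 6 ft³ in storage unit 2; 1 ft³ remain.
Put 6 ft³ in storage unit 3; 4 ft³ remain.
Final storage units: [36,14] [35,8,6] [32,8,6] [31] [30] [28] [27].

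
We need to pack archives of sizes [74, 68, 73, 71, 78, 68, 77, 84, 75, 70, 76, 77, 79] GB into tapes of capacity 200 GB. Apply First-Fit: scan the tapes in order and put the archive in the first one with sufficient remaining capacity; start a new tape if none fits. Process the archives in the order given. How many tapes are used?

7

Put 74 GB in tape 1; 126 GB remain.
Put 68 GB in tape 1; 58 GB remain.
Put 73 GB in tape 2; 127 GB remain.
Put 71 GB in tape 2; 56 GB remain.
Put 78 GB in tape 3; 122 GB remain.
Put 68 GB in tape 3; 54 GB remain.
Put 77 GB in tape 4; 123 GB remain.
Put 84 GB in tape 4; 39 GB remain.
Put 75 GB in tape 5; 125 GB remain.
Put 70 GB in tape 5; 55 GB remain.
Put 76 GB in tape 6; 124 GB remain.
Put 77 GB in tape 6; 47 GB remain.
Put 79 GB in tape 7; 121 GB remain.
Final tapes: [74,68] [73,71] [78,68] [77,84] [75,70] [76,77] [79].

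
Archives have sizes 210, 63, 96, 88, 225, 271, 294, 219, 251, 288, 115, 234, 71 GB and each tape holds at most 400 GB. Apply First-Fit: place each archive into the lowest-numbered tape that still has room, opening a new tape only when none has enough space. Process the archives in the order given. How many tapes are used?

8 tapes

Put 210 GB in tape 1; 190 GB remain.
Put 63 GB in tape 1; 127 GB remain.
Put 96 GB in tape 1; 31 GB remain.
Put 88 GB in tape 2; 312 GB remain.
Put 225 GB in tape 2; 87 GB remain.
Put 271 GB in tape 3; 129 GB remain.
Put 294 GB in tape 4; 106 GB remain.
Put 219 GB in tape 5; 181 GB remain.
Put 251 GB in tape 6; 149 GB remain.
Put 288 GB in tape 7; 112 GB remain.
Put 115 GB in tape 3; 14 GB remain.
Put 234 GB in tape 8; 166 GB remain.
Put 71 GB in tape 2; 16 GB remain.
Final tapes: [210,63,96] [88,225,71] [271,115] [294] [219] [251] [288] [234].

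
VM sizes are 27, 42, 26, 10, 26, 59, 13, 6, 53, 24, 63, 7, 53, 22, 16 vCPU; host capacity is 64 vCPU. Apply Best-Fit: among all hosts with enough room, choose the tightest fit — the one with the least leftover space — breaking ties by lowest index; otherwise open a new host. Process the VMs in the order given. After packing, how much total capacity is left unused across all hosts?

27 vCPU → host 1 (remaining 37 vCPU)
42 vCPU → host 2 (remaining 22 vCPU)
26 vCPU → host 1 (remaining 11 vCPU)
10 vCPU → host 1 (remaining 1 vCPU)
26 vCPU → host 3 (remaining 38 vCPU)
59 vCPU → host 4 (remaining 5 vCPU)
13 vCPU → host 2 (remaining 9 vCPU)
6 vCPU → host 2 (remaining 3 vCPU)
53 vCPU → host 5 (remaining 11 vCPU)
24 vCPU → host 3 (remaining 14 vCPU)
63 vCPU → host 6 (remaining 1 vCPU)
7 vCPU → host 5 (remaining 4 vCPU)
53 vCPU → host 7 (remaining 11 vCPU)
22 vCPU → host 8 (remaining 42 vCPU)
16 vCPU → host 8 (remaining 26 vCPU)
8 hosts × 64 vCPU = 512 vCPU; used 447 vCPU; unused 65 vCPU.

65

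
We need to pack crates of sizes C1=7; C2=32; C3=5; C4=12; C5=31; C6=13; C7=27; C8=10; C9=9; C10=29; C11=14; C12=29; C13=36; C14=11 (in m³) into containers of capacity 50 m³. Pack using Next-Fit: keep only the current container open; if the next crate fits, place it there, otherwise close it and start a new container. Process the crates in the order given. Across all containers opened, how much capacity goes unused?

35

Put C1 (7 m³) in container 1; 43 m³ remain.
Put C2 (32 m³) in container 1; 11 m³ remain.
Put C3 (5 m³) in container 1; 6 m³ remain.
Put C4 (12 m³) in container 2; 38 m³ remain.
Put C5 (31 m³) in container 2; 7 m³ remain.
Put C6 (13 m³) in container 3; 37 m³ remain.
Put C7 (27 m³) in container 3; 10 m³ remain.
Put C8 (10 m³) in container 3; 0 m³ remain.
Put C9 (9 m³) in container 4; 41 m³ remain.
Put C10 (29 m³) in container 4; 12 m³ remain.
Put C11 (14 m³) in container 5; 36 m³ remain.
Put C12 (29 m³) in container 5; 7 m³ remain.
Put C13 (36 m³) in container 6; 14 m³ remain.
Put C14 (11 m³) in container 6; 3 m³ remain.
6 containers × 50 m³ = 300 m³; used 265 m³; unused 35 m³.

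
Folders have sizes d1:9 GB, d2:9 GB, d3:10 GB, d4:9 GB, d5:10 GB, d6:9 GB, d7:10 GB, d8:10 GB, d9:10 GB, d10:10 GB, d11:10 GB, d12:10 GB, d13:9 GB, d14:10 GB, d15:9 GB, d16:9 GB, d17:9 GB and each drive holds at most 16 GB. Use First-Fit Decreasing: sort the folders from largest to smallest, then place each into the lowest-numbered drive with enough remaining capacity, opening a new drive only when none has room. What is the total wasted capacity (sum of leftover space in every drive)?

Sorted descending: 10, 10, 10, 10, 10, 10, 10, 10, 10, 9, 9, 9, 9, 9, 9, 9, 9.
10 GB → drive 1 (remaining 6 GB)
10 GB → drive 2 (remaining 6 GB)
10 GB → drive 3 (remaining 6 GB)
10 GB → drive 4 (remaining 6 GB)
10 GB → drive 5 (remaining 6 GB)
10 GB → drive 6 (remaining 6 GB)
10 GB → drive 7 (remaining 6 GB)
10 GB → drive 8 (remaining 6 GB)
10 GB → drive 9 (remaining 6 GB)
9 GB → drive 10 (remaining 7 GB)
9 GB → drive 11 (remaining 7 GB)
9 GB → drive 12 (remaining 7 GB)
9 GB → drive 13 (remaining 7 GB)
9 GB → drive 14 (remaining 7 GB)
9 GB → drive 15 (remaining 7 GB)
9 GB → drive 16 (remaining 7 GB)
9 GB → drive 17 (remaining 7 GB)
17 drives × 16 GB = 272 GB; used 162 GB; unused 110 GB.

110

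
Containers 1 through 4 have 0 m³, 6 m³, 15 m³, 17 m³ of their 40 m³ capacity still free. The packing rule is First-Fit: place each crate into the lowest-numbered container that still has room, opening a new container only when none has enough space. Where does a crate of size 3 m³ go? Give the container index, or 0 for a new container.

2

Containers with room: container 2 (6 m³), container 3 (15 m³), container 4 (17 m³).
The first with room is container 2.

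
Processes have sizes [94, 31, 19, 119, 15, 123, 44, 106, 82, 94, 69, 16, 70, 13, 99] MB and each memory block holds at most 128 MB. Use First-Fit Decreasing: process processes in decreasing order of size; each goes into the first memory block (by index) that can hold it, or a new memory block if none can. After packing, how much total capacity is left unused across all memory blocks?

Sorted descending: 123, 119, 106, 99, 94, 94, 82, 70, 69, 44, 31, 19, 16, 15, 13.
memory block 1: place 123 MB, 5 MB left
memory block 2: place 119 MB, 9 MB left
memory block 3: place 106 MB, 22 MB left
memory block 4: place 99 MB, 29 MB left
memory block 5: place 94 MB, 34 MB left
memory block 6: place 94 MB, 34 MB left
memory block 7: place 82 MB, 46 MB left
memory block 8: place 70 MB, 58 MB left
memory block 9: place 69 MB, 59 MB left
memory block 7: place 44 MB, 2 MB left
memory block 5: place 31 MB, 3 MB left
memory block 3: place 19 MB, 3 MB left
memory block 4: place 16 MB, 13 MB left
memory block 6: place 15 MB, 19 MB left
memory block 4: place 13 MB, 0 MB left
9 memory blocks × 128 MB = 1152 MB; used 994 MB; unused 158 MB.

158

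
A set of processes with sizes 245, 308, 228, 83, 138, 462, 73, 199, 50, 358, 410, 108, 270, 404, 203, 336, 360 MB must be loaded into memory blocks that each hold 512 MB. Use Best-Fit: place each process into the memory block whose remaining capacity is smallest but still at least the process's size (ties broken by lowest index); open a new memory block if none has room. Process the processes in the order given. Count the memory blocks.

memory block 1: place 245 MB, 267 MB left
memory block 2: place 308 MB, 204 MB left
memory block 1: place 228 MB, 39 MB left
memory block 2: place 83 MB, 121 MB left
memory block 3: place 138 MB, 374 MB left
memory block 4: place 462 MB, 50 MB left
memory block 2: place 73 MB, 48 MB left
memory block 3: place 199 MB, 175 MB left
memory block 4: place 50 MB, 0 MB left
memory block 5: place 358 MB, 154 MB left
memory block 6: place 410 MB, 102 MB left
memory block 5: place 108 MB, 46 MB left
memory block 7: place 270 MB, 242 MB left
memory block 8: place 404 MB, 108 MB left
memory block 7: place 203 MB, 39 MB left
memory block 9: place 336 MB, 176 MB left
memory block 10: place 360 MB, 152 MB left

10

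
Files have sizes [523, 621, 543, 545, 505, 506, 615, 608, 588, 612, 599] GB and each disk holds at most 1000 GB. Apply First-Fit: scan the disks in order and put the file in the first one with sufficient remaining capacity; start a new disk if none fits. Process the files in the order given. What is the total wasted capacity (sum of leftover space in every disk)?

disk 1: place 523 GB, 477 GB left
disk 2: place 621 GB, 379 GB left
disk 3: place 543 GB, 457 GB left
disk 4: place 545 GB, 455 GB left
disk 5: place 505 GB, 495 GB left
disk 6: place 506 GB, 494 GB left
disk 7: place 615 GB, 385 GB left
disk 8: place 608 GB, 392 GB left
disk 9: place 588 GB, 412 GB left
disk 10: place 612 GB, 388 GB left
disk 11: place 599 GB, 401 GB left
11 disks × 1000 GB = 11000 GB; used 6265 GB; unused 4735 GB.

4735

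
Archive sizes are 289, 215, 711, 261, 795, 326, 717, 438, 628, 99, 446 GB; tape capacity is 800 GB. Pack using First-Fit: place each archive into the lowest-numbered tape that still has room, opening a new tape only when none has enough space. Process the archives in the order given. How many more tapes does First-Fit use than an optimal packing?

First-Fit: [289,215,261] [711] [795] [326,438] [717] [628,99] [446] → 7 tapes.
Total size 4925 GB; any packing needs at least ⌈4925/800⌉ = 7 tapes.
So 7 is already optimal.

0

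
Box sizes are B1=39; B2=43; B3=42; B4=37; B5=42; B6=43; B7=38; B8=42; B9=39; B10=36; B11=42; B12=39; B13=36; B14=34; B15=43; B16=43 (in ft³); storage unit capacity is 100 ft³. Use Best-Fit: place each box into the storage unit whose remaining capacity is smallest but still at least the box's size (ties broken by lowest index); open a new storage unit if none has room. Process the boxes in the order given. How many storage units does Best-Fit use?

Put B1 (39 ft³) in storage unit 1; 61 ft³ remain.
Put B2 (43 ft³) in storage unit 1; 18 ft³ remain.
Put B3 (42 ft³) in storage unit 2; 58 ft³ remain.
Put B4 (37 ft³) in storage unit 2; 21 ft³ remain.
Put B5 (42 ft³) in storage unit 3; 58 ft³ remain.
Put B6 (43 ft³) in storage unit 3; 15 ft³ remain.
Put B7 (38 ft³) in storage unit 4; 62 ft³ remain.
Put B8 (42 ft³) in storage unit 4; 20 ft³ remain.
Put B9 (39 ft³) in storage unit 5; 61 ft³ remain.
Put B10 (36 ft³) in storage unit 5; 25 ft³ remain.
Put B11 (42 ft³) in storage unit 6; 58 ft³ remain.
Put B12 (39 ft³) in storage unit 6; 19 ft³ remain.
Put B13 (36 ft³) in storage unit 7; 64 ft³ remain.
Put B14 (34 ft³) in storage unit 7; 30 ft³ remain.
Put B15 (43 ft³) in storage unit 8; 57 ft³ remain.
Put B16 (43 ft³) in storage unit 8; 14 ft³ remain.
Final storage units: [39,43] [42,37] [42,43] [38,42] [39,36] [42,39] [36,34] [43,43].

8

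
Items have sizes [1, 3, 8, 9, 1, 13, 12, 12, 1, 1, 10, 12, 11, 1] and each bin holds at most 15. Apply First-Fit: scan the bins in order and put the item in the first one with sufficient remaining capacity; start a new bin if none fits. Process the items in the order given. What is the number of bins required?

bin 1: place 1, 14 left
bin 1: place 3, 11 left
bin 1: place 8, 3 left
bin 2: place 9, 6 left
bin 1: place 1, 2 left
bin 3: place 13, 2 left
bin 4: place 12, 3 left
bin 5: place 12, 3 left
bin 1: place 1, 1 left
bin 1: place 1, 0 left
bin 6: place 10, 5 left
bin 7: place 12, 3 left
bin 8: place 11, 4 left
bin 2: place 1, 5 left

8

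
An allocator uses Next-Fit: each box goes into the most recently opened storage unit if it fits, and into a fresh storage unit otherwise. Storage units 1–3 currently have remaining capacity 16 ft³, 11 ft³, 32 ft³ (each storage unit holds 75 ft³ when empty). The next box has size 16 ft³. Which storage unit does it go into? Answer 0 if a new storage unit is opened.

3

Next-Fit only looks at storage unit 3, which has 32 ft³ free.
16 ft³ fits there.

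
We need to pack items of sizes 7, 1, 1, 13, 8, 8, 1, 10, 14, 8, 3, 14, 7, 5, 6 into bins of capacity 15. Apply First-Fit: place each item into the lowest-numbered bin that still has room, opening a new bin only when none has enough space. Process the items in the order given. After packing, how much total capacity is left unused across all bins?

14

bin 1: place 7, 8 left
bin 1: place 1, 7 left
bin 1: place 1, 6 left
bin 2: place 13, 2 left
bin 3: place 8, 7 left
bin 4: place 8, 7 left
bin 1: place 1, 5 left
bin 5: place 10, 5 left
bin 6: place 14, 1 left
bin 7: place 8, 7 left
bin 1: place 3, 2 left
bin 8: place 14, 1 left
bin 3: place 7, 0 left
bin 4: place 5, 2 left
bin 7: place 6, 1 left
8 bins × 15 = 120; used 106; unused 14.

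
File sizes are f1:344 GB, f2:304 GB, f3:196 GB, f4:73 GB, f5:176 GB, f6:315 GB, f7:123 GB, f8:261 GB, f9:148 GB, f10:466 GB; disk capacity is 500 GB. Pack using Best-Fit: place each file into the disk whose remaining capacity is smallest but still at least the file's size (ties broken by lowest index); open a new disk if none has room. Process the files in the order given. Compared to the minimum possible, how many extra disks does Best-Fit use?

Best-Fit: [344,73] [304,196] [176,315] [123,261] [148] [466] → 6 disks.
Total size 2406 GB; any packing needs at least ⌈2406/500⌉ = 5 disks.
An optimal packing achieves that bound: [466] [344,148] [315,176] [304,196] [261,123,73] → 5 disks.
Excess: 6 − 5 = 1.

1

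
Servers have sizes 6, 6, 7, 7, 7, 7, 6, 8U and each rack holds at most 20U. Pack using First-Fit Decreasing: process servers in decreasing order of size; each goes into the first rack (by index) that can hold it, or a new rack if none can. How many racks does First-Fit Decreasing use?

3

Sorted descending: 8, 7, 7, 7, 7, 6, 6, 6.
rack 1: place 8U, 12U left
rack 1: place 7U, 5U left
rack 2: place 7U, 13U left
rack 2: place 7U, 6U left
rack 3: place 7U, 13U left
rack 2: place 6U, 0U left
rack 3: place 6U, 7U left
rack 3: place 6U, 1U left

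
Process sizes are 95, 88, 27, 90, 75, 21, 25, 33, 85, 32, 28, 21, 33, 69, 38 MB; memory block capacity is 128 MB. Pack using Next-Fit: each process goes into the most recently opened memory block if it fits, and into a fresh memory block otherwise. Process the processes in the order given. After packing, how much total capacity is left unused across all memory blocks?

95 MB → memory block 1 (remaining 33 MB)
88 MB → memory block 2 (remaining 40 MB)
27 MB → memory block 2 (remaining 13 MB)
90 MB → memory block 3 (remaining 38 MB)
75 MB → memory block 4 (remaining 53 MB)
21 MB → memory block 4 (remaining 32 MB)
25 MB → memory block 4 (remaining 7 MB)
33 MB → memory block 5 (remaining 95 MB)
85 MB → memory block 5 (remaining 10 MB)
32 MB → memory block 6 (remaining 96 MB)
28 MB → memory block 6 (remaining 68 MB)
21 MB → memory block 6 (remaining 47 MB)
33 MB → memory block 6 (remaining 14 MB)
69 MB → memory block 7 (remaining 59 MB)
38 MB → memory block 7 (remaining 21 MB)
7 memory blocks × 128 MB = 896 MB; used 760 MB; unused 136 MB.

136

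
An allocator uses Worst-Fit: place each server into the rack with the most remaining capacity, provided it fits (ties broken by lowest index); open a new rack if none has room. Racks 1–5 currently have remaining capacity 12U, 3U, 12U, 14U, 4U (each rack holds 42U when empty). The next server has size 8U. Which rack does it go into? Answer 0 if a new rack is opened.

Racks with room: rack 1 (12U), rack 3 (12U), rack 4 (14U).
Most room is rack 4 with 14U free.

4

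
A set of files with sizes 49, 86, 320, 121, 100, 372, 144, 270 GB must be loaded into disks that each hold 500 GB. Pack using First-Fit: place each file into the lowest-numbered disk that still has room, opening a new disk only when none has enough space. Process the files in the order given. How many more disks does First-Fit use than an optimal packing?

1

First-Fit: [49,86,320] [121,100,144] [372] [270] → 4 disks.
Total size 1462 GB; any packing needs at least ⌈1462/500⌉ = 3 disks.
An optimal packing achieves that bound: [372,121] [320,100,49] [270,144,86] → 3 disks.
Excess: 4 − 3 = 1.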